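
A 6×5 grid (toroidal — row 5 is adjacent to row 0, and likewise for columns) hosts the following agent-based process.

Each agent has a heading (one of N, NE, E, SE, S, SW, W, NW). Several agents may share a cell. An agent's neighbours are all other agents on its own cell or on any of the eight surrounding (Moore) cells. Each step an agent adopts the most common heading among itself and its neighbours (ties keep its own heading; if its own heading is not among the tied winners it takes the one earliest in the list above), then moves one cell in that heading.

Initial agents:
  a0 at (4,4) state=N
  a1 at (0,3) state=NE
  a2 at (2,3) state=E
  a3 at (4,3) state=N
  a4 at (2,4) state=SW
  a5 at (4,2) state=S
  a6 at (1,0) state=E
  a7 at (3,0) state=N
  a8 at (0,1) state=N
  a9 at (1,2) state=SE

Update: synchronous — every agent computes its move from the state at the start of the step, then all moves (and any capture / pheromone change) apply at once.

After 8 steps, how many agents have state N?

t=1: a0@(3,4):N a1@(5,4):NE a2@(2,4):E a3@(3,3):N a4@(2,0):E a5@(5,2):S a6@(1,1):E a7@(2,0):N a8@(5,1):N a9@(2,3):SE
t=2: a0@(2,4):N a1@(4,0):NE a2@(1,4):N a3@(2,3):N a4@(2,1):E a5@(0,2):S a6@(1,2):E a7@(2,1):E a8@(4,1):N a9@(1,3):N
t=3: a0@(1,4):N a1@(3,1):NE a2@(0,4):N a3@(1,3):N a4@(2,2):E a5@(1,2):S a6@(1,3):E a7@(2,2):E a8@(3,1):N a9@(0,3):N
t=4: a0@(0,4):N a1@(3,2):E a2@(5,4):N a3@(0,3):N a4@(2,3):E a5@(1,3):E a6@(0,3):N a7@(2,3):E a8@(3,2):E a9@(5,3):N
t=5: a0@(5,4):N a1@(3,3):E a2@(4,4):N a3@(5,3):N a4@(2,4):E a5@(1,4):E a6@(5,3):N a7@(2,4):E a8@(3,3):E a9@(4,3):N
t=6: a0@(4,4):N a1@(3,4):E a2@(3,4):N a3@(4,3):N a4@(2,0):E a5@(1,0):E a6@(4,3):N a7@(2,0):E a8@(3,4):E a9@(3,3):N
t=7: a0@(3,4):N a1@(2,4):N a2@(2,4):N a3@(3,3):N a4@(2,1):E a5@(1,1):E a6@(3,3):N a7@(2,1):E a8@(2,4):N a9@(2,3):N
t=8: a0@(2,4):N a1@(1,4):N a2@(1,4):N a3@(2,3):N a4@(2,2):E a5@(1,2):E a6@(2,3):N a7@(2,2):E a8@(1,4):N a9@(1,3):N

7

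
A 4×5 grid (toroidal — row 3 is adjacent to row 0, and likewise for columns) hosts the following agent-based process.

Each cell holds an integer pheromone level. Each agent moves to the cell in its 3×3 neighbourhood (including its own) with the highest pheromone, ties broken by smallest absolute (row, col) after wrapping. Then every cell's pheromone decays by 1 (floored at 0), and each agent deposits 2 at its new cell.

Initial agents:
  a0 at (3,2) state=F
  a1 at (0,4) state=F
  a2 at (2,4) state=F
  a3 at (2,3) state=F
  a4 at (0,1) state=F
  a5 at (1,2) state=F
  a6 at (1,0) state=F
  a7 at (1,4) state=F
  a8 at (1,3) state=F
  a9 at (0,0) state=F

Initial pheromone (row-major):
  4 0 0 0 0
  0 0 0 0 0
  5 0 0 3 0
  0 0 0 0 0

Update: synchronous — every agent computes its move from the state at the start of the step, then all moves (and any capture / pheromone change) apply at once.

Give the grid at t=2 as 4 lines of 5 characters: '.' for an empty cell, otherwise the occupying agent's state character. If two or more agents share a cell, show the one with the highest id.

F....
.....
F..F.
.....

t=1: a0@(2,3) a1@(0,0) a2@(2,0) a3@(2,3) a4@(0,0) a5@(2,3) a6@(2,0) a7@(2,0) a8@(2,3) a9@(0,0) | pheromone: 9 0 0 0 0 / 0 0 0 0 0 / 10 0 0 10 0 / 0 0 0 0 0
t=2: a0@(2,3) a1@(0,0) a2@(2,0) a3@(2,3) a4@(0,0) a5@(2,3) a6@(2,0) a7@(2,0) a8@(2,3) a9@(0,0) | pheromone: 14 0 0 0 0 / 0 0 0 0 0 / 15 0 0 17 0 / 0 0 0 0 0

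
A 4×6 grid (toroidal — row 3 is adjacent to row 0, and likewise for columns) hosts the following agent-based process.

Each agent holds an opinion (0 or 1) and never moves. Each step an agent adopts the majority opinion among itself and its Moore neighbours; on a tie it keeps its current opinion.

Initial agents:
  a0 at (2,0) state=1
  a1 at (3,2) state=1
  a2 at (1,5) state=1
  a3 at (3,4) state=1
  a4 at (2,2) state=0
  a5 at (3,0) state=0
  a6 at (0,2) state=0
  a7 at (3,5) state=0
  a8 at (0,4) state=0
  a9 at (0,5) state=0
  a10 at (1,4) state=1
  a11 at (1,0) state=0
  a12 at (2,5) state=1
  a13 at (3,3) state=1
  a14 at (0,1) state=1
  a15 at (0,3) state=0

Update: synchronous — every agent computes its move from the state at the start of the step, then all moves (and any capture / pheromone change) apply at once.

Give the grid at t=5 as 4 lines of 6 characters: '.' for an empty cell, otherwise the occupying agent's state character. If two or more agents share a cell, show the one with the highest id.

.11100
1...11
1.1..1
0.1100

t=1: a0@(2,0):1 a1@(3,2):1 a2@(1,5):1 a3@(3,4):0 a4@(2,2):1 a5@(3,0):0 a6@(0,2):1 a7@(3,5):0 a8@(0,4):0 a9@(0,5):0 a10@(1,4):1 a11@(1,0):1 a12@(2,5):1 a13@(3,3):0 a14@(0,1):0 a15@(0,3):1
t=2: a0@(2,0):1 a1@(3,2):1 a2@(1,5):1 a3@(3,4):0 a4@(2,2):1 a5@(3,0):0 a6@(0,2):1 a7@(3,5):0 a8@(0,4):0 a9@(0,5):0 a10@(1,4):1 a11@(1,0):1 a12@(2,5):1 a13@(3,3):1 a14@(0,1):1 a15@(0,3):1
t=3: (unchanged — steady state)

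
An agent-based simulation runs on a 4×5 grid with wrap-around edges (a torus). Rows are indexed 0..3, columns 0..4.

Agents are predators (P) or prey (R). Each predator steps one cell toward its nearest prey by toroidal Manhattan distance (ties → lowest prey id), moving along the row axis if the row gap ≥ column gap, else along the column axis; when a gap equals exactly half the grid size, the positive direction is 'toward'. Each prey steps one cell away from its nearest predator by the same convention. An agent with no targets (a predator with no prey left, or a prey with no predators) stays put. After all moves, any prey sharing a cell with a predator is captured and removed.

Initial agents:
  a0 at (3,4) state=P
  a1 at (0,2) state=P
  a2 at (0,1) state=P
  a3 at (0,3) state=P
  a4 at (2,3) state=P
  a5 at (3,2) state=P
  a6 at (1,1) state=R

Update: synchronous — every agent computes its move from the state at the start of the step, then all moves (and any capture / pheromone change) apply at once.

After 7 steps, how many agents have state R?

t=1: a0@(0,4):P a1@(1,2):P a2@(1,1):P a3@(0,2):P a4@(2,2):P a5@(0,2):P a6@(2,1):R
t=2: a0@(1,4):P a1@(2,2):P a2@(2,1):P a3@(1,2):P a4@(2,1):P a5@(1,2):P a6@(3,1):R
t=3: a0@(2,4):P a1@(3,2):P a2@(3,1):P a3@(2,2):P a4@(3,1):P a5@(2,2):P a6@(0,1):R
t=4: a0@(3,4):P a1@(0,2):P a2@(0,1):P a3@(3,2):P a4@(0,1):P a5@(3,2):P a6@(1,1):R
t=5: a0@(0,4):P a1@(1,2):P a2@(1,1):P a3@(0,2):P a4@(1,1):P a5@(0,2):P a6@(2,1):R
t=6: a0@(1,4):P a1@(2,2):P a2@(2,1):P a3@(1,2):P a4@(2,1):P a5@(1,2):P a6@(3,1):R
t=7: a0@(2,4):P a1@(3,2):P a2@(3,1):P a3@(2,2):P a4@(3,1):P a5@(2,2):P a6@(0,1):R

1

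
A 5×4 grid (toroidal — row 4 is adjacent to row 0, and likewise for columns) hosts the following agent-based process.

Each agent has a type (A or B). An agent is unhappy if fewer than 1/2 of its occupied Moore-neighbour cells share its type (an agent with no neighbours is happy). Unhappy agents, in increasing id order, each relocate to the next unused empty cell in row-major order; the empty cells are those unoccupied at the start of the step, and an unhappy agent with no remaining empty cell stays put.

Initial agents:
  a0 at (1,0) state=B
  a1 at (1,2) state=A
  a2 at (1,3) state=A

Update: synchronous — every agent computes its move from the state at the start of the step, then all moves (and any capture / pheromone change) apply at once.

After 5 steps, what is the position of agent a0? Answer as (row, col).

(0, 0)

t=1: a0@(0,0):B a1@(1,2):A a2@(1,3):A
t=2: a0@(0,1):B a1@(1,2):A a2@(1,3):A
t=3: a0@(0,0):B a1@(1,2):A a2@(1,3):A
t=4: a0@(0,1):B a1@(1,2):A a2@(1,3):A
t=5: a0@(0,0):B a1@(1,2):A a2@(1,3):A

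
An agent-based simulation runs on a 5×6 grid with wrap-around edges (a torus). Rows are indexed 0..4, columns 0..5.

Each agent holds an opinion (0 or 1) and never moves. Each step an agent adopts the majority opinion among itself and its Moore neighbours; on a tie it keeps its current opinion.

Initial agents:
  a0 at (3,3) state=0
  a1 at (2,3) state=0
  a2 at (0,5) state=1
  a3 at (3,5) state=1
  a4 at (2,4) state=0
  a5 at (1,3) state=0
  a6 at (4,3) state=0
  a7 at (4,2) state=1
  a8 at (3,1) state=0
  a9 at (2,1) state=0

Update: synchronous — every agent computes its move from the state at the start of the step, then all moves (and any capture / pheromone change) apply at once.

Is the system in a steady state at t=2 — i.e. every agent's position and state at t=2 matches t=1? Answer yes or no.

yes

t=1: a0@(3,3):0 a1@(2,3):0 a2@(0,5):1 a3@(3,5):1 a4@(2,4):0 a5@(1,3):0 a6@(4,3):0 a7@(4,2):0 a8@(3,1):0 a9@(2,1):0
t=2: (unchanged — steady state)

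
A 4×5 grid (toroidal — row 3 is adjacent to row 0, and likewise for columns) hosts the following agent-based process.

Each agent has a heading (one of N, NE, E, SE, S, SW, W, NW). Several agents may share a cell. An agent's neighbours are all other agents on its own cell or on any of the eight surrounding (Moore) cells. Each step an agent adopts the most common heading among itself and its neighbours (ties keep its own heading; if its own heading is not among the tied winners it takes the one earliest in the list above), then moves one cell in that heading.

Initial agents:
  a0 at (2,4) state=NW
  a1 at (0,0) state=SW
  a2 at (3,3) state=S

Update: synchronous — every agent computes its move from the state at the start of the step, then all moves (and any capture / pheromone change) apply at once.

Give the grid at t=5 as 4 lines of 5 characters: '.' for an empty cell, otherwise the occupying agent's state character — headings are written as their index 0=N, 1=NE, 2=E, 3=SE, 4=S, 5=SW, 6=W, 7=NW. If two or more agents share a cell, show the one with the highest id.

...4.
5...7
.....
.....

t=1: a0@(1,3):NW a1@(1,4):SW a2@(0,3):S
t=2: a0@(0,2):NW a1@(2,3):SW a2@(1,3):S
t=3: a0@(3,1):NW a1@(3,2):SW a2@(2,3):S
t=4: a0@(2,0):NW a1@(0,1):SW a2@(3,3):S
t=5: a0@(1,4):NW a1@(1,0):SW a2@(0,3):S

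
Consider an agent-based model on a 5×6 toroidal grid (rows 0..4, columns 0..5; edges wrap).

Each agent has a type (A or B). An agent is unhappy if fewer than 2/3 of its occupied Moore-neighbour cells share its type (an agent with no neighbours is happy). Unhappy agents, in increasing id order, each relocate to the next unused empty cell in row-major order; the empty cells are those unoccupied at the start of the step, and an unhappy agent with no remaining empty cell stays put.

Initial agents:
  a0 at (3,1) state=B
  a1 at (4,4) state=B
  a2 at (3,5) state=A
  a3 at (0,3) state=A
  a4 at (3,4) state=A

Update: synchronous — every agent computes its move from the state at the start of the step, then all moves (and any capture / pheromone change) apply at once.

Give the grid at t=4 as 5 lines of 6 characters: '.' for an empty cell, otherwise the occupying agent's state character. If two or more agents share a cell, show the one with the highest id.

..BAA.
A.....
......
.B....
......

t=1: a0@(3,1):B a1@(0,0):B a2@(0,1):A a3@(0,2):A a4@(0,4):A
t=2: a0@(3,1):B a1@(0,3):B a2@(0,5):A a3@(0,2):A a4@(0,4):A
t=3: a0@(3,1):B a1@(0,0):B a2@(0,5):A a3@(0,1):A a4@(1,0):A
t=4: a0@(3,1):B a1@(0,2):B a2@(0,3):A a3@(0,4):A a4@(1,0):A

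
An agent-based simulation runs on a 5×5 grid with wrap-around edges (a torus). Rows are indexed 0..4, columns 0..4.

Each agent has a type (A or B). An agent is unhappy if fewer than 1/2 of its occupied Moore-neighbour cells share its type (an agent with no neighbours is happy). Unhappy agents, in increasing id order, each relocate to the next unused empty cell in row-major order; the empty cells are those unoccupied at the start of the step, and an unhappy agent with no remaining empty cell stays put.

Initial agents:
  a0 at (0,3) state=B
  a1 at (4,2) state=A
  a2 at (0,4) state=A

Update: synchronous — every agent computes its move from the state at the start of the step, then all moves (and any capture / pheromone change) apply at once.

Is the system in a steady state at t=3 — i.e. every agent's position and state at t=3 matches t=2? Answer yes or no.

no

t=1: a0@(0,0):B a1@(0,1):A a2@(0,2):A
t=2: a0@(0,3):B a1@(0,1):A a2@(0,2):A
t=3: a0@(0,0):B a1@(0,1):A a2@(0,2):A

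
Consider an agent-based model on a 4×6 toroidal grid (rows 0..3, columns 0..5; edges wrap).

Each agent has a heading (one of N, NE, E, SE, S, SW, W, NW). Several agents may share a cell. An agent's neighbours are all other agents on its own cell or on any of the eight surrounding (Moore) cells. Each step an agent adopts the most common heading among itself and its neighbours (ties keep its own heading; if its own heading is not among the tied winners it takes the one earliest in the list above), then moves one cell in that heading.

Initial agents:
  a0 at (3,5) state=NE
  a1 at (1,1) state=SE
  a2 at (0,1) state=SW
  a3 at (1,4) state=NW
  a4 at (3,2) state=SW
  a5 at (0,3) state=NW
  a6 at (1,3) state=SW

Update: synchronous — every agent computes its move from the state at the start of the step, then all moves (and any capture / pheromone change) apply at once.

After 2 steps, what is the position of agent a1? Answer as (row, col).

t=1: a0@(2,0):NE a1@(2,2):SE a2@(1,0):SW a3@(0,3):NW a4@(0,1):SW a5@(3,2):NW a6@(0,2):NW
t=2: a0@(1,1):NE a1@(3,3):SE a2@(2,5):SW a3@(3,2):NW a4@(1,0):SW a5@(2,1):NW a6@(3,1):NW

(3, 3)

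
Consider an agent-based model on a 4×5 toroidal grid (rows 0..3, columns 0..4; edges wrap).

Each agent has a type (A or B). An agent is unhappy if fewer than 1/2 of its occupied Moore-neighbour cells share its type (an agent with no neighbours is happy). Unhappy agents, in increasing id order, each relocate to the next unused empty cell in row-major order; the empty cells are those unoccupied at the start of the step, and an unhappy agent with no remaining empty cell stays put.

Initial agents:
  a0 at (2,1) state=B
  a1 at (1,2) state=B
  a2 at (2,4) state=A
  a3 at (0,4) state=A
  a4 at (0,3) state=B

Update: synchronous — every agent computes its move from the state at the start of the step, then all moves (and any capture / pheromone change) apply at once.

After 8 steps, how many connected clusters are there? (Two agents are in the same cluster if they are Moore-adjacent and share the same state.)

t=1: a0@(2,1):B a1@(1,2):B a2@(2,4):A a3@(0,0):A a4@(0,3):B
t=2: (unchanged — steady state)

3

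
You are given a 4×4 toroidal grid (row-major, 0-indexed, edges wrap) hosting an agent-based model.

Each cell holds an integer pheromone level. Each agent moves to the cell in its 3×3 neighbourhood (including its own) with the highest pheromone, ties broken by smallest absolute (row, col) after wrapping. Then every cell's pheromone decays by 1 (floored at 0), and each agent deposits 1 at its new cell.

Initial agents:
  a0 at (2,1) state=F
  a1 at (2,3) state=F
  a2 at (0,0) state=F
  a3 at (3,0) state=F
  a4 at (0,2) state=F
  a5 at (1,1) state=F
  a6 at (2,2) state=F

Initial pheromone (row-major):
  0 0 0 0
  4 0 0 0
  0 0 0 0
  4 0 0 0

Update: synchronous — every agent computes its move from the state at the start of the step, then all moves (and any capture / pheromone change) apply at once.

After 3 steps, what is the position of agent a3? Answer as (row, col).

t=1: a0@(1,0) a1@(1,0) a2@(1,0) a3@(3,0) a4@(0,1) a5@(1,0) a6@(1,1) | pheromone: 0 1 0 0 / 7 1 0 0 / 0 0 0 0 / 4 0 0 0
t=2: a0@(1,0) a1@(1,0) a2@(1,0) a3@(3,0) a4@(1,0) a5@(1,0) a6@(1,0) | pheromone: 0 0 0 0 / 12 0 0 0 / 0 0 0 0 / 4 0 0 0
t=3: a0@(1,0) a1@(1,0) a2@(1,0) a3@(3,0) a4@(1,0) a5@(1,0) a6@(1,0) | pheromone: 0 0 0 0 / 17 0 0 0 / 0 0 0 0 / 4 0 0 0

(3, 0)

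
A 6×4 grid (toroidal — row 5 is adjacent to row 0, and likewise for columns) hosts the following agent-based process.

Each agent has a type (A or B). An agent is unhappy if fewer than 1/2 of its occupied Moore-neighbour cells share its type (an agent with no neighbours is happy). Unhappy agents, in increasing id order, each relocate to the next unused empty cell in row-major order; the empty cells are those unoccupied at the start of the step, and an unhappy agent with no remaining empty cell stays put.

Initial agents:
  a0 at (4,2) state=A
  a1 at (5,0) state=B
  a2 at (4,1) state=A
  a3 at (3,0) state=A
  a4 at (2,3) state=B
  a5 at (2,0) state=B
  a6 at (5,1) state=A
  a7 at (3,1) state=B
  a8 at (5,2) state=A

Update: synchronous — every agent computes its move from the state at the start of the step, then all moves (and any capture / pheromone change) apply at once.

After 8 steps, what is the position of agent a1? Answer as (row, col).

(0, 3)

t=1: a0@(4,2):A a1@(0,0):B a2@(4,1):A a3@(0,1):A a4@(2,3):B a5@(2,0):B a6@(5,1):A a7@(0,2):B a8@(5,2):A
t=2: a0@(4,2):A a1@(0,3):B a2@(4,1):A a3@(0,1):A a4@(2,3):B a5@(2,0):B a6@(5,1):A a7@(1,0):B a8@(5,2):A
t=3: (unchanged — steady state)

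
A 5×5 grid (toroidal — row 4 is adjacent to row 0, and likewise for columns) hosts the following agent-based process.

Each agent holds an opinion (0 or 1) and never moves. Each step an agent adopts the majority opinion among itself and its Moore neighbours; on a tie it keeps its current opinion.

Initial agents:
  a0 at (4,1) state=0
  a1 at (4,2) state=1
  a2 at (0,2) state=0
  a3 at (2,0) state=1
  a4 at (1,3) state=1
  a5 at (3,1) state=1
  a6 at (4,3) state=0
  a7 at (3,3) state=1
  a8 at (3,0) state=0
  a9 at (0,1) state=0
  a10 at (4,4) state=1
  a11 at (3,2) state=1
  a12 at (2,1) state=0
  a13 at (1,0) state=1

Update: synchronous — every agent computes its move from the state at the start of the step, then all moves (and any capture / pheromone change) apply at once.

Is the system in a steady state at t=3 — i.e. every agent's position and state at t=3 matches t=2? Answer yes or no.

t=1: a0@(4,1):0 a1@(4,2):1 a2@(0,2):0 a3@(2,0):1 a4@(1,3):1 a5@(3,1):1 a6@(4,3):1 a7@(3,3):1 a8@(3,0):0 a9@(0,1):0 a10@(4,4):1 a11@(3,2):1 a12@(2,1):1 a13@(1,0):1
t=2: a0@(4,1):0 a1@(4,2):1 a2@(0,2):0 a3@(2,0):1 a4@(1,3):1 a5@(3,1):1 a6@(4,3):1 a7@(3,3):1 a8@(3,0):1 a9@(0,1):0 a10@(4,4):1 a11@(3,2):1 a12@(2,1):1 a13@(1,0):1
t=3: a0@(4,1):1 a1@(4,2):1 a2@(0,2):0 a3@(2,0):1 a4@(1,3):1 a5@(3,1):1 a6@(4,3):1 a7@(3,3):1 a8@(3,0):1 a9@(0,1):0 a10@(4,4):1 a11@(3,2):1 a12@(2,1):1 a13@(1,0):1

no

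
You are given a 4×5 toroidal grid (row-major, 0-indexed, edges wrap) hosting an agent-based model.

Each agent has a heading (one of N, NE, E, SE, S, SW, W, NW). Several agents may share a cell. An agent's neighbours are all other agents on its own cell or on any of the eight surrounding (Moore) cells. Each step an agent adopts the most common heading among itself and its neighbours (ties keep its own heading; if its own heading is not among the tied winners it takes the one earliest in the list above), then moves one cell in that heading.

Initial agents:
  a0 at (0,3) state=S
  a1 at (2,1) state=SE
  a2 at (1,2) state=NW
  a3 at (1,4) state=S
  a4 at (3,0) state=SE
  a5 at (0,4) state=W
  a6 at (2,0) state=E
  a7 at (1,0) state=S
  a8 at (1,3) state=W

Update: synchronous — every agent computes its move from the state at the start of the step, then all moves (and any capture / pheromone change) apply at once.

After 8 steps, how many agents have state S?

4

t=1: a0@(1,3):S a1@(3,2):SE a2@(0,1):NW a3@(2,4):S a4@(0,1):SE a5@(1,4):S a6@(3,1):SE a7@(2,0):S a8@(1,2):W
t=2: a0@(2,3):S a1@(0,3):SE a2@(1,2):SE a3@(3,4):S a4@(1,2):SE a5@(2,4):S a6@(0,2):SE a7@(3,0):S a8@(1,1):W
t=3: a0@(3,3):S a1@(1,4):SE a2@(2,3):SE a3@(0,4):S a4@(2,3):SE a5@(3,4):S a6@(1,3):SE a7@(0,0):S a8@(2,2):SE
t=4: a0@(0,3):S a1@(2,0):SE a2@(3,4):SE a3@(1,4):S a4@(3,4):SE a5@(0,4):S a6@(2,4):SE a7@(1,0):S a8@(3,3):SE
t=5: a0@(1,3):S a1@(3,1):SE a2@(0,0):SE a3@(2,4):S a4@(0,0):SE a5@(1,4):S a6@(3,0):SE a7@(2,0):S a8@(0,4):SE
t=6: a0@(2,3):S a1@(0,2):SE a2@(1,1):SE a3@(3,4):S a4@(1,1):SE a5@(2,4):S a6@(0,1):SE a7@(3,0):S a8@(1,0):SE
t=7: a0@(3,3):S a1@(1,3):SE a2@(2,2):SE a3@(0,4):S a4@(2,2):SE a5@(3,4):S a6@(1,2):SE a7@(0,0):S a8@(2,1):SE
t=8: a0@(0,3):S a1@(2,4):SE a2@(3,3):SE a3@(1,4):S a4@(3,3):SE a5@(0,4):S a6@(2,3):SE a7@(1,0):S a8@(3,2):SE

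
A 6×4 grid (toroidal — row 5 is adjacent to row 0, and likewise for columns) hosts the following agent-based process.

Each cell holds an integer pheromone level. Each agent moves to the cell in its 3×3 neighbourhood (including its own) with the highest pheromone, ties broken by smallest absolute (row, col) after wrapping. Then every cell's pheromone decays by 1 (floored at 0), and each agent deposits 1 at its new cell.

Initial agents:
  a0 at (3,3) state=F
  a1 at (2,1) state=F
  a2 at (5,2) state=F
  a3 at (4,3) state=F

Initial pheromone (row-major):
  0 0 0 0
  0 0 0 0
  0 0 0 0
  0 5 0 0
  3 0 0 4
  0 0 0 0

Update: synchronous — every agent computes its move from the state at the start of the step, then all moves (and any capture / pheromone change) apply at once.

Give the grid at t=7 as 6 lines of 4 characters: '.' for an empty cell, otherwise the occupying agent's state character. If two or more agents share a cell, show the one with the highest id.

....
....
....
.F..
...F
....

t=1: a0@(4,3) a1@(3,1) a2@(4,3) a3@(4,3) | pheromone: 0 0 0 0 / 0 0 0 0 / 0 0 0 0 / 0 5 0 0 / 2 0 0 6 / 0 0 0 0
t=2: a0@(4,3) a1@(3,1) a2@(4,3) a3@(4,3) | pheromone: 0 0 0 0 / 0 0 0 0 / 0 0 0 0 / 0 5 0 0 / 1 0 0 8 / 0 0 0 0
t=3: a0@(4,3) a1@(3,1) a2@(4,3) a3@(4,3) | pheromone: 0 0 0 0 / 0 0 0 0 / 0 0 0 0 / 0 5 0 0 / 0 0 0 10 / 0 0 0 0
t=4: a0@(4,3) a1@(3,1) a2@(4,3) a3@(4,3) | pheromone: 0 0 0 0 / 0 0 0 0 / 0 0 0 0 / 0 5 0 0 / 0 0 0 12 / 0 0 0 0
t=5: a0@(4,3) a1@(3,1) a2@(4,3) a3@(4,3) | pheromone: 0 0 0 0 / 0 0 0 0 / 0 0 0 0 / 0 5 0 0 / 0 0 0 14 / 0 0 0 0
t=6: a0@(4,3) a1@(3,1) a2@(4,3) a3@(4,3) | pheromone: 0 0 0 0 / 0 0 0 0 / 0 0 0 0 / 0 5 0 0 / 0 0 0 16 / 0 0 0 0
t=7: a0@(4,3) a1@(3,1) a2@(4,3) a3@(4,3) | pheromone: 0 0 0 0 / 0 0 0 0 / 0 0 0 0 / 0 5 0 0 / 0 0 0 18 / 0 0 0 0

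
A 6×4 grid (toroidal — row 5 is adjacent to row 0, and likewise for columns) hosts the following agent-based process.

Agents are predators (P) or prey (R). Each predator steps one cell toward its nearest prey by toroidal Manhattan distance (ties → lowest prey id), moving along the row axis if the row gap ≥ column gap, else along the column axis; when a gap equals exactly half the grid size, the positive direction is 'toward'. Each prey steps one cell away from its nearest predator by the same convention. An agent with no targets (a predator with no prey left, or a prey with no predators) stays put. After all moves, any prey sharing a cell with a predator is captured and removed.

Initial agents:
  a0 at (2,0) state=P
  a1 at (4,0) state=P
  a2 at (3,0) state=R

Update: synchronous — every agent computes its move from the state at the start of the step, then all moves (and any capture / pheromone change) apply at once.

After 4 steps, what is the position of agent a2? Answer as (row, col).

(1, 0)

t=1: a0@(3,0):P a1@(3,0):P a2@(4,0):R
t=2: a0@(4,0):P a1@(4,0):P a2@(5,0):R
t=3: a0@(5,0):P a1@(5,0):P a2@(0,0):R
t=4: a0@(0,0):P a1@(0,0):P a2@(1,0):R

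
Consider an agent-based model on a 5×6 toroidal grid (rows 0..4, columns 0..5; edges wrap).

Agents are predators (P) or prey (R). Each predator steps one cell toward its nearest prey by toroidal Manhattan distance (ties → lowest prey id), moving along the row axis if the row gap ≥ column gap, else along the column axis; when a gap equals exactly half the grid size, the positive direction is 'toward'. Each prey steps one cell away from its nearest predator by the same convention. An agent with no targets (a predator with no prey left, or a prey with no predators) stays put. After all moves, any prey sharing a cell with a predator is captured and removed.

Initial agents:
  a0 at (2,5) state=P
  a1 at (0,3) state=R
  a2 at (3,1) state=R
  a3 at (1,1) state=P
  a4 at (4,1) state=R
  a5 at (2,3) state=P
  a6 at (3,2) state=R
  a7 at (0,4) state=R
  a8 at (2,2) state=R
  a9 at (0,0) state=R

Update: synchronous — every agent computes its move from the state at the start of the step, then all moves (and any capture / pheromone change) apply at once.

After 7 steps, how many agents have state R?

6

t=1: a0@(2,0):P a1@(4,3):R a2@(4,1):R a3@(2,1):P a4@(3,1):R a5@(2,2):P a6@(4,2):R a7@(4,4):R a9@(4,0):R
t=2: a0@(3,0):P a1@(0,3):R a2@(0,1):R a3@(3,1):P a4@(4,1):R a5@(3,2):P a6@(0,2):R a7@(0,4):R a9@(0,0):R
t=3: a0@(4,0):P a1@(1,3):R a2@(1,1):R a3@(4,1):P a4@(0,1):R a5@(4,2):P a6@(1,2):R a7@(1,4):R a9@(1,0):R
t=4: a0@(0,0):P a1@(2,3):R a2@(2,1):R a3@(0,1):P a4@(1,1):R a5@(0,2):P a6@(2,2):R a7@(2,4):R a9@(2,0):R
t=5: a0@(1,0):P a1@(3,3):R a2@(3,1):R a3@(1,1):P a4@(2,1):R a5@(1,2):P a6@(3,2):R a7@(3,4):R a9@(3,0):R
t=6: a0@(2,0):P a1@(4,3):R a2@(4,1):R a3@(2,1):P a4@(3,1):R a5@(2,2):P a6@(4,2):R a7@(4,4):R a9@(4,0):R
t=7: a0@(3,0):P a1@(0,3):R a2@(0,1):R a3@(3,1):P a4@(4,1):R a5@(3,2):P a6@(0,2):R a7@(0,4):R a9@(0,0):R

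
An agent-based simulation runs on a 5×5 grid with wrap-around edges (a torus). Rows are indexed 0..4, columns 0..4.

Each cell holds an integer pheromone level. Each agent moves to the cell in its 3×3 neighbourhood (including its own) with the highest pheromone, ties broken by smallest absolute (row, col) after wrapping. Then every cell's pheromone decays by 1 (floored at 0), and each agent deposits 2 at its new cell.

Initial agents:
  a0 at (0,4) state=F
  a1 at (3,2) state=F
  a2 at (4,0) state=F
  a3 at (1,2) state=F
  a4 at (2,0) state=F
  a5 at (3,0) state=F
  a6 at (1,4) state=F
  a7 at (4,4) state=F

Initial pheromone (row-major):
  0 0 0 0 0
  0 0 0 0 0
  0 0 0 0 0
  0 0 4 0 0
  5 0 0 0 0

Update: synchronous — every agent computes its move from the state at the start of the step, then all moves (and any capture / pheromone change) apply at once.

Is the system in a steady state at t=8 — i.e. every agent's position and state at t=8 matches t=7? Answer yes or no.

yes

t=1: a0@(4,0) a1@(3,2) a2@(4,0) a3@(0,1) a4@(1,0) a5@(4,0) a6@(0,0) a7@(4,0) | pheromone: 2 2 0 0 0 / 2 0 0 0 0 / 0 0 0 0 0 / 0 0 5 0 0 / 12 0 0 0 0
t=2: a0@(4,0) a1@(3,2) a2@(4,0) a3@(4,0) a4@(0,0) a5@(4,0) a6@(4,0) a7@(4,0) | pheromone: 3 1 0 0 0 / 1 0 0 0 0 / 0 0 0 0 0 / 0 0 6 0 0 / 23 0 0 0 0
t=3: a0@(4,0) a1@(3,2) a2@(4,0) a3@(4,0) a4@(4,0) a5@(4,0) a6@(4,0) a7@(4,0) | pheromone: 2 0 0 0 0 / 0 0 0 0 0 / 0 0 0 0 0 / 0 0 7 0 0 / 36 0 0 0 0
t=4: a0@(4,0) a1@(3,2) a2@(4,0) a3@(4,0) a4@(4,0) a5@(4,0) a6@(4,0) a7@(4,0) | pheromone: 1 0 0 0 0 / 0 0 0 0 0 / 0 0 0 0 0 / 0 0 8 0 0 / 49 0 0 0 0
t=5: a0@(4,0) a1@(3,2) a2@(4,0) a3@(4,0) a4@(4,0) a5@(4,0) a6@(4,0) a7@(4,0) | pheromone: 0 0 0 0 0 / 0 0 0 0 0 / 0 0 0 0 0 / 0 0 9 0 0 / 62 0 0 0 0
t=6: a0@(4,0) a1@(3,2) a2@(4,0) a3@(4,0) a4@(4,0) a5@(4,0) a6@(4,0) a7@(4,0) | pheromone: 0 0 0 0 0 / 0 0 0 0 0 / 0 0 0 0 0 / 0 0 10 0 0 / 75 0 0 0 0
t=7: a0@(4,0) a1@(3,2) a2@(4,0) a3@(4,0) a4@(4,0) a5@(4,0) a6@(4,0) a7@(4,0) | pheromone: 0 0 0 0 0 / 0 0 0 0 0 / 0 0 0 0 0 / 0 0 11 0 0 / 88 0 0 0 0
t=8: a0@(4,0) a1@(3,2) a2@(4,0) a3@(4,0) a4@(4,0) a5@(4,0) a6@(4,0) a7@(4,0) | pheromone: 0 0 0 0 0 / 0 0 0 0 0 / 0 0 0 0 0 / 0 0 12 0 0 / 101 0 0 0 0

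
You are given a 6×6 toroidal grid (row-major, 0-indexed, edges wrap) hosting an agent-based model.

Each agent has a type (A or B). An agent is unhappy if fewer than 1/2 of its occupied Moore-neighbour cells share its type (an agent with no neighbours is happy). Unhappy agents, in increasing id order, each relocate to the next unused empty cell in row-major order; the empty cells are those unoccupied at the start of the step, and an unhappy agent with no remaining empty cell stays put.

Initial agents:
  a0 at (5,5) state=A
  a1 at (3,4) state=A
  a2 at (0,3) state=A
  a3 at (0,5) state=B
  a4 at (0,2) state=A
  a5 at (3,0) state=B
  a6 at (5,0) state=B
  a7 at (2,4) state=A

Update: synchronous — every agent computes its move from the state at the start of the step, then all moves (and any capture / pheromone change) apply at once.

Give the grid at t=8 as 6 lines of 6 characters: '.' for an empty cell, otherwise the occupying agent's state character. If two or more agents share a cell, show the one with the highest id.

.AAA.B
......
....A.
B...A.
......
B.....

t=1: a0@(0,0):A a1@(3,4):A a2@(0,3):A a3@(0,5):B a4@(0,2):A a5@(3,0):B a6@(5,0):B a7@(2,4):A
t=2: a0@(0,1):A a1@(3,4):A a2@(0,3):A a3@(0,5):B a4@(0,2):A a5@(3,0):B a6@(5,0):B a7@(2,4):A
t=3: (unchanged — steady state)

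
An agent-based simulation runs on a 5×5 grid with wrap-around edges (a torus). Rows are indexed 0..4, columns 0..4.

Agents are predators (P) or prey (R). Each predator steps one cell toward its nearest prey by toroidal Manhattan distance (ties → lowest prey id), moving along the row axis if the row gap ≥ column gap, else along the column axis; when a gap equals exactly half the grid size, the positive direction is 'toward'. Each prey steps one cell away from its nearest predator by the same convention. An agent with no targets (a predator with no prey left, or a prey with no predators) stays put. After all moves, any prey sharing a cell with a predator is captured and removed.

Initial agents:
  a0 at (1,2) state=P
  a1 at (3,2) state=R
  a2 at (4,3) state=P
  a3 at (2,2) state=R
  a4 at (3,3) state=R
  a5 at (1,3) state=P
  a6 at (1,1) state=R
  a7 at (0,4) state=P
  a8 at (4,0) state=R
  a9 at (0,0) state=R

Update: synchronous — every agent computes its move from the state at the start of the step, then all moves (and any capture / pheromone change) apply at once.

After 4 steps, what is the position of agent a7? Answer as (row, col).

(3, 0)

t=1: a0@(2,2):P a1@(4,2):R a2@(3,3):P a3@(3,2):R a5@(2,3):P a6@(1,0):R a7@(0,0):P a8@(4,1):R a9@(0,1):R
t=2: a0@(3,2):P a1@(0,2):R a2@(3,2):P a3@(4,2):R a5@(3,3):P a6@(2,0):R a7@(1,0):P a8@(3,1):R a9@(0,2):R
t=3: a0@(4,2):P a1@(1,2):R a2@(4,2):P a3@(0,2):R a5@(4,3):P a6@(3,0):R a7@(2,0):P a8@(3,0):R a9@(1,2):R
t=4: a0@(0,2):P a1@(2,2):R a2@(0,2):P a3@(1,2):R a5@(0,3):P a6@(4,0):R a7@(3,0):P a8@(4,0):R a9@(2,2):R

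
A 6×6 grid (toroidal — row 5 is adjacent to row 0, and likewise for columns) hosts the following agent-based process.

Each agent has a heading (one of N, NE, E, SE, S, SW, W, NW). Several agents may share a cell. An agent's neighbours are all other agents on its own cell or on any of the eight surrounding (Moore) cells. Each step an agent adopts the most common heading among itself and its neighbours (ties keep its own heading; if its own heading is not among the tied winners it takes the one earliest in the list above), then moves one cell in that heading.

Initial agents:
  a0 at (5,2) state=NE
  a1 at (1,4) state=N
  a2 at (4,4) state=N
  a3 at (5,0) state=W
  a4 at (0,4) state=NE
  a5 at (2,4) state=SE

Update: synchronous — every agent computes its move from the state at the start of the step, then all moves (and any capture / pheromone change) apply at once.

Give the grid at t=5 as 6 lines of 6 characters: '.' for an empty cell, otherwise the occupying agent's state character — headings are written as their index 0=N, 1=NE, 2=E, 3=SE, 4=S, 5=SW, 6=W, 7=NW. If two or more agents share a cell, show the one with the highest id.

t=1: a0@(4,3):NE a1@(0,4):N a2@(3,4):N a3@(5,5):W a4@(5,5):NE a5@(3,5):SE
t=2: a0@(3,4):NE a1@(5,4):N a2@(2,4):N a3@(5,4):W a4@(4,0):NE a5@(4,0):SE
t=3: a0@(2,5):NE a1@(4,4):N a2@(1,4):N a3@(5,3):W a4@(3,1):NE a5@(5,1):SE
t=4: a0@(1,0):NE a1@(3,4):N a2@(0,4):N a3@(5,2):W a4@(2,2):NE a5@(0,2):SE
t=5: a0@(0,1):NE a1@(2,4):N a2@(5,4):N a3@(5,1):W a4@(1,3):NE a5@(1,3):SE

.1....
...3..
....0.
......
......
.6..0.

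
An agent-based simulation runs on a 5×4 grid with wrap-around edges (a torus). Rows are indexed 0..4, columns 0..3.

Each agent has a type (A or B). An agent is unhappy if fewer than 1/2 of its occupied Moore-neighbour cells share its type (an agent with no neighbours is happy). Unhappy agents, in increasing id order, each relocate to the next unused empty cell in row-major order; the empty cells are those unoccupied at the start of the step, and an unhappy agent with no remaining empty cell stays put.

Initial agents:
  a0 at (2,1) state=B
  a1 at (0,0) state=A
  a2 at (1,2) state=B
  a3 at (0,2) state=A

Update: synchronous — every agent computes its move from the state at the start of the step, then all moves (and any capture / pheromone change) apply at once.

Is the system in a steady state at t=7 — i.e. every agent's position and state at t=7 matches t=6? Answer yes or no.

yes

t=1: a0@(2,1):B a1@(0,0):A a2@(1,2):B a3@(0,1):A
t=2: (unchanged — steady state)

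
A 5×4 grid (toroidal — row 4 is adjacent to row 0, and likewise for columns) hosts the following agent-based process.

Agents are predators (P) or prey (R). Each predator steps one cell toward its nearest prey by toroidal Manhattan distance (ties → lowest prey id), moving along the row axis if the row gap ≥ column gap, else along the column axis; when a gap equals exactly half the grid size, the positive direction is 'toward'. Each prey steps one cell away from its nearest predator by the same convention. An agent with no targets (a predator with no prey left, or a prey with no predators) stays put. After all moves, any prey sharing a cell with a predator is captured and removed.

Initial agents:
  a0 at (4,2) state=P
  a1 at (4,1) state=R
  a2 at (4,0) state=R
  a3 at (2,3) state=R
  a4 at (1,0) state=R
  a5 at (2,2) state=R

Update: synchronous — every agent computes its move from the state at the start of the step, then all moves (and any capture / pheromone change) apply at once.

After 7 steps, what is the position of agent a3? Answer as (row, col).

t=1: a0@(4,1):P a1@(4,0):R a2@(4,3):R a3@(1,3):R a4@(2,0):R a5@(1,2):R
t=2: a0@(4,0):P a1@(4,3):R a2@(4,2):R a3@(2,3):R a4@(1,0):R a5@(2,2):R
t=3: a0@(4,3):P a1@(4,2):R a2@(4,1):R a3@(1,3):R a4@(2,0):R a5@(1,2):R
t=4: a0@(4,2):P a1@(4,1):R a2@(4,0):R a3@(2,3):R a4@(1,0):R a5@(2,2):R
t=5: a0@(4,1):P a1@(4,0):R a2@(4,3):R a3@(1,3):R a4@(2,0):R a5@(1,2):R
t=6: a0@(4,0):P a1@(4,3):R a2@(4,2):R a3@(2,3):R a4@(1,0):R a5@(2,2):R
t=7: a0@(4,3):P a1@(4,2):R a2@(4,1):R a3@(1,3):R a4@(2,0):R a5@(1,2):R

(1, 3)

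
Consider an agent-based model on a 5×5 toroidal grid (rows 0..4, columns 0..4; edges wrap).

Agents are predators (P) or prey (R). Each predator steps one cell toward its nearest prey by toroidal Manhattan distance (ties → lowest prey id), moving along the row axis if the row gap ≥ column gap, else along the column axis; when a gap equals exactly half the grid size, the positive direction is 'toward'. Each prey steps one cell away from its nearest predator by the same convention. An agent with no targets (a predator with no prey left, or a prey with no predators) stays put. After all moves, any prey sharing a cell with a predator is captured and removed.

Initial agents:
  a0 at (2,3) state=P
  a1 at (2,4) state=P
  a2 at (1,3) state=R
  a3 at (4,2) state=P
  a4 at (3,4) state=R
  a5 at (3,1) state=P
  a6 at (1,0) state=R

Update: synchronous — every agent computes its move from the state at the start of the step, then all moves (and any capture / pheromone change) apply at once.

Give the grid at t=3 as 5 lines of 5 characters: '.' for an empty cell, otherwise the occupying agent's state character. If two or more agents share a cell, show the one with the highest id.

R....
.....
.....
...R.
...PP

t=1: a0@(1,3):P a1@(3,4):P a2@(0,3):R a3@(0,2):P a4@(4,4):R a5@(3,0):P a6@(0,0):R
t=2: a0@(0,3):P a1@(4,4):P a2@(4,3):R a3@(0,3):P a4@(0,4):R a5@(4,0):P a6@(0,4):R
t=3: a0@(4,3):P a1@(4,3):P a2@(3,3):R a3@(4,3):P a4@(0,0):R a5@(4,4):P a6@(0,0):R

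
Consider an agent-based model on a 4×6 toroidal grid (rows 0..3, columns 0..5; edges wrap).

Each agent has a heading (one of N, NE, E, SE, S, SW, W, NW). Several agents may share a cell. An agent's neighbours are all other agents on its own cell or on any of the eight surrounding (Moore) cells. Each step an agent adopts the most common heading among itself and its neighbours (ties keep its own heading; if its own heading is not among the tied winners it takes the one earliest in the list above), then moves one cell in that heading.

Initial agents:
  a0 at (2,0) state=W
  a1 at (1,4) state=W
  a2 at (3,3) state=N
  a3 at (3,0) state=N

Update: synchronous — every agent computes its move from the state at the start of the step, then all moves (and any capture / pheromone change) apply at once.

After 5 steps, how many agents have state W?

3

t=1: a0@(2,5):W a1@(1,3):W a2@(2,3):N a3@(2,0):N
t=2: a0@(2,4):W a1@(1,2):W a2@(1,3):N a3@(1,0):N
t=3: a0@(2,3):W a1@(1,1):W a2@(1,2):W a3@(0,0):N
t=4: a0@(2,2):W a1@(1,0):W a2@(1,1):W a3@(3,0):N
t=5: a0@(2,1):W a1@(1,5):W a2@(1,0):W a3@(2,0):N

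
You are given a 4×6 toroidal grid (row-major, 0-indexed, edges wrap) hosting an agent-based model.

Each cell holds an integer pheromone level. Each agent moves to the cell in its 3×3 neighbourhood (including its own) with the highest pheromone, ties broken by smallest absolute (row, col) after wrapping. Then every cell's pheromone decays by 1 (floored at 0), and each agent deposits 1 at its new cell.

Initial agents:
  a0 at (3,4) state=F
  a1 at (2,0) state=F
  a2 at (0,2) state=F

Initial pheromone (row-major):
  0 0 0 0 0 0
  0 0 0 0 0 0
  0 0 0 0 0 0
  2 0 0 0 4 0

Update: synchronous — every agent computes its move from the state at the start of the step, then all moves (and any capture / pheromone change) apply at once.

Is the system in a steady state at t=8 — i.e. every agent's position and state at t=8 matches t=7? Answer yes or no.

t=1: a0@(3,4) a1@(3,0) a2@(0,1) | pheromone: 0 1 0 0 0 0 / 0 0 0 0 0 0 / 0 0 0 0 0 0 / 2 0 0 0 4 0
t=2: a0@(3,4) a1@(3,0) a2@(3,0) | pheromone: 0 0 0 0 0 0 / 0 0 0 0 0 0 / 0 0 0 0 0 0 / 3 0 0 0 4 0
t=3: a0@(3,4) a1@(3,0) a2@(3,0) | pheromone: 0 0 0 0 0 0 / 0 0 0 0 0 0 / 0 0 0 0 0 0 / 4 0 0 0 4 0
t=4: a0@(3,4) a1@(3,0) a2@(3,0) | pheromone: 0 0 0 0 0 0 / 0 0 0 0 0 0 / 0 0 0 0 0 0 / 5 0 0 0 4 0
t=5: a0@(3,4) a1@(3,0) a2@(3,0) | pheromone: 0 0 0 0 0 0 / 0 0 0 0 0 0 / 0 0 0 0 0 0 / 6 0 0 0 4 0
t=6: a0@(3,4) a1@(3,0) a2@(3,0) | pheromone: 0 0 0 0 0 0 / 0 0 0 0 0 0 / 0 0 0 0 0 0 / 7 0 0 0 4 0
t=7: a0@(3,4) a1@(3,0) a2@(3,0) | pheromone: 0 0 0 0 0 0 / 0 0 0 0 0 0 / 0 0 0 0 0 0 / 8 0 0 0 4 0
t=8: a0@(3,4) a1@(3,0) a2@(3,0) | pheromone: 0 0 0 0 0 0 / 0 0 0 0 0 0 / 0 0 0 0 0 0 / 9 0 0 0 4 0

yes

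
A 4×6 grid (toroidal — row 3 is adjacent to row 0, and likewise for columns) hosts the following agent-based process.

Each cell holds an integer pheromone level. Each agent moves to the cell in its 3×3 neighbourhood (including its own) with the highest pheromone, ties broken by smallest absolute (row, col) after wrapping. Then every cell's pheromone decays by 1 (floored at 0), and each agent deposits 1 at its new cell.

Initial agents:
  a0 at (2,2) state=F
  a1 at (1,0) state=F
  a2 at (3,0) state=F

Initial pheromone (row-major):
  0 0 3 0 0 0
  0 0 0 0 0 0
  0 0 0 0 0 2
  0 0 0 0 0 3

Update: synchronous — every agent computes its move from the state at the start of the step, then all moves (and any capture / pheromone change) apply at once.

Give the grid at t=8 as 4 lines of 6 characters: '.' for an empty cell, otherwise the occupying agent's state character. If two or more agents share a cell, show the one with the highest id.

..F...
......
......
.....F

t=1: a0@(1,1) a1@(2,5) a2@(3,5) | pheromone: 0 0 2 0 0 0 / 0 1 0 0 0 0 / 0 0 0 0 0 2 / 0 0 0 0 0 3
t=2: a0@(0,2) a1@(3,5) a2@(3,5) | pheromone: 0 0 2 0 0 0 / 0 0 0 0 0 0 / 0 0 0 0 0 1 / 0 0 0 0 0 4
t=3: a0@(0,2) a1@(3,5) a2@(3,5) | pheromone: 0 0 2 0 0 0 / 0 0 0 0 0 0 / 0 0 0 0 0 0 / 0 0 0 0 0 5
t=4: a0@(0,2) a1@(3,5) a2@(3,5) | pheromone: 0 0 2 0 0 0 / 0 0 0 0 0 0 / 0 0 0 0 0 0 / 0 0 0 0 0 6
t=5: a0@(0,2) a1@(3,5) a2@(3,5) | pheromone: 0 0 2 0 0 0 / 0 0 0 0 0 0 / 0 0 0 0 0 0 / 0 0 0 0 0 7
t=6: a0@(0,2) a1@(3,5) a2@(3,5) | pheromone: 0 0 2 0 0 0 / 0 0 0 0 0 0 / 0 0 0 0 0 0 / 0 0 0 0 0 8
t=7: a0@(0,2) a1@(3,5) a2@(3,5) | pheromone: 0 0 2 0 0 0 / 0 0 0 0 0 0 / 0 0 0 0 0 0 / 0 0 0 0 0 9
t=8: a0@(0,2) a1@(3,5) a2@(3,5) | pheromone: 0 0 2 0 0 0 / 0 0 0 0 0 0 / 0 0 0 0 0 0 / 0 0 0 0 0 10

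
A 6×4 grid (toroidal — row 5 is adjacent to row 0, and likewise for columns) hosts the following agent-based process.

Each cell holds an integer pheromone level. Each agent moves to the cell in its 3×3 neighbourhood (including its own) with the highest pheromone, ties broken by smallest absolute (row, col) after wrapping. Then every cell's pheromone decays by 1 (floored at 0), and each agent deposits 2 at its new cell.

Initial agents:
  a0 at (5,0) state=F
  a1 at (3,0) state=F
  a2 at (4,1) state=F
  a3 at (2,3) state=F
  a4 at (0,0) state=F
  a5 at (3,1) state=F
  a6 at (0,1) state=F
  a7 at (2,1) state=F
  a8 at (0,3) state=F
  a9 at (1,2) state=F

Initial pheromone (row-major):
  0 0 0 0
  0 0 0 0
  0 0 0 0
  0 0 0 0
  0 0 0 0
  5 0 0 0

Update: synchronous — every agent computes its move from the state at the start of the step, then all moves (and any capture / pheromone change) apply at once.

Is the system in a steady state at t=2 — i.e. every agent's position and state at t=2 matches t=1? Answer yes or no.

t=1: a0@(5,0) a1@(2,0) a2@(5,0) a3@(1,0) a4@(5,0) a5@(2,0) a6@(5,0) a7@(1,0) a8@(5,0) a9@(0,1) | pheromone: 0 2 0 0 / 4 0 0 0 / 4 0 0 0 / 0 0 0 0 / 0 0 0 0 / 14 0 0 0
t=2: a0@(5,0) a1@(1,0) a2@(5,0) a3@(1,0) a4@(5,0) a5@(1,0) a6@(5,0) a7@(1,0) a8@(5,0) a9@(5,0) | pheromone: 0 1 0 0 / 11 0 0 0 / 3 0 0 0 / 0 0 0 0 / 0 0 0 0 / 25 0 0 0

no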